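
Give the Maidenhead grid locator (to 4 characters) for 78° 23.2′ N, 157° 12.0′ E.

Add 180° to longitude and 90° to latitude: 337.20, 168.39.
Field: 337.20/20 → 16 → Q, 168.39/10 → 16 → Q; chars QQ.
Square: 17.20/2 → 8, 8.39/1 → 8; chars 88.

QQ88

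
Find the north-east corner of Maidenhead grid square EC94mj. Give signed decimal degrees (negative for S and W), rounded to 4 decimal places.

-65.5833, -80.9167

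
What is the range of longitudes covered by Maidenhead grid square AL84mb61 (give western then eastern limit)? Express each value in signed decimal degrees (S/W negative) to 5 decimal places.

-162.95000, -162.94167

Field A=0, L=11: +0·20° lon, +11·10° lat → SW at lon -180°, lat 20°.
Square 8, 4: +8·2° lon, +4·1° lat → SW at lon -164°, lat 24°.
Subsquare m=12, b=1: +12·0.0833333° lon, +1·0.0416667° lat → SW at lon -163°, lat 24.0417°.
Extended square 6, 1: +6·0.00833333° lon, +1·0.00416667° lat → SW at lon -162.95°, lat 24.0458°.
Cell spans 0.00833333° lon × 0.00416667° lat.
west -162.95000, east -162.94167.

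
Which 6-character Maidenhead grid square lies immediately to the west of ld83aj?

LD73xj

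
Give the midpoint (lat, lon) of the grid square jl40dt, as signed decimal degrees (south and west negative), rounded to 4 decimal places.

20.8125, 8.2917

Field J=9, L=11: +9·20° lon, +11·10° lat → SW at lon 0°, lat 20°.
Square 4, 0: +4·2° lon, +0·1° lat → SW at lon 8°, lat 20°.
Subsquare d=3, t=19: +3·0.0833333° lon, +19·0.0416667° lat → SW at lon 8.25°, lat 20.7917°.
Cell spans 0.0833333° lon × 0.0416667° lat. Centre is SW corner plus half of each.
latitude 20.8125, longitude 8.2917.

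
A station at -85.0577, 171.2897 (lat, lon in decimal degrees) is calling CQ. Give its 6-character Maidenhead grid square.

Shift to the Maidenhead origin (180°W, 90°S): lon 351.2897, lat 4.9423.
Field: 351.2897/20 → 17 → R, 4.9423/10 → 0 → A; chars RA.
Square: 11.2897/2 → 5, 4.9423/1 → 4; chars 54.
Subsquare: 1.2897/0.0833333 → 15 → p, 0.9423/0.0416667 → 22 → w; chars pw.

RA54pw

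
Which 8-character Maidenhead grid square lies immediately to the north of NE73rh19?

NE73ri10

Latitude extended square 9; +1 → 10, wraps to 0, carry into subsquare.
Latitude subsquare h = 7; +1 → 8 = i.
The longitude characters are unchanged.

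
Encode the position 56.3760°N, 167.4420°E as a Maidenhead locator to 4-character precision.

RO36

Shift to the Maidenhead origin (180°W, 90°S): lon 347.44, lat 146.38.
Field: lon ⌊347.44/20⌋ = 17 → R; lat ⌊146.38/10⌋ = 14 → O.
Square: lon ⌊7.44/2⌋ = 3; lat ⌊6.38/1⌋ = 6.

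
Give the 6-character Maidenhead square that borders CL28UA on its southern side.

CL27ux

Latitude subsquare a = 0; −1 → -1, wraps to 23 = x, carry into square.
Latitude square 8; −1 → 7.
The longitude characters are unchanged.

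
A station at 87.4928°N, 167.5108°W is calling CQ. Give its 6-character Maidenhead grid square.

AR67fl

Shift to the Maidenhead origin (180°W, 90°S): lon 12.4892, lat 177.4928.
Field (20°×10°, letters A–R): lon ⌊12.4892/20⌋ = 0 → A; lat ⌊177.4928/10⌋ = 17 → R.
Square (2°×1°, digits 0–9): lon ⌊12.4892/2⌋ = 6; lat ⌊7.4928/1⌋ = 7.
Subsquare (5′×2.5′, letters a–x): lon ⌊0.4892/0.0833333⌋ = 5 → f; lat ⌊0.4928/0.0416667⌋ = 11 → l.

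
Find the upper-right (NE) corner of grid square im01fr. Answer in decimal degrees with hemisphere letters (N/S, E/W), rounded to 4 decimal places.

31.7500° N, 19.5000° W

Field I=8, M=12: +8·20° lon, +12·10° lat → SW at lon -20°, lat 30°.
Square 0, 1: +0·2° lon, +1·1° lat → SW at lon -20°, lat 31°.
Subsquare f=5, r=17: +5·0.0833333° lon, +17·0.0416667° lat → SW at lon -19.5833°, lat 31.7083°.
Cell spans 0.0833333° lon × 0.0416667° lat. NE corner is SW corner plus one full cell.
latitude 31.7500° N, longitude 19.5000° W.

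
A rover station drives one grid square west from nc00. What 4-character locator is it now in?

Longitude square 0; −1 → -1, wraps to 9, carry into field.
Longitude field N = 13; −1 → 12 = M.
The latitude characters are unchanged.

MC90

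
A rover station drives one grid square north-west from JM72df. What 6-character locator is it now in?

JM72cg

Longitude subsquare d = 3; −1 → 2 = c.
Latitude subsquare f = 5; +1 → 6 = g.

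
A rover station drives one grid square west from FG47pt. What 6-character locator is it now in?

Longitude subsquare p = 15; −1 → 14 = o.
The latitude characters are unchanged.

FG47ot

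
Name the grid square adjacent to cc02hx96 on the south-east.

CC02ix05

Longitude extended square 9; +1 → 10, wraps to 0, carry into subsquare.
Longitude subsquare h = 7; +1 → 8 = i.
Latitude extended square 6; −1 → 5.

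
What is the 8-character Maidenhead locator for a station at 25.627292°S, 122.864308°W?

Shift to the Maidenhead origin (180°W, 90°S): lon 57.13569, lat 64.37271.
Field: lon ⌊57.13569/20⌋ = 2 → C; lat ⌊64.37271/10⌋ = 6 → G.
Square: lon ⌊17.13569/2⌋ = 8; lat ⌊4.37271/1⌋ = 4.
Subsquare: lon ⌊1.13569/0.0833333⌋ = 13 → n; lat ⌊0.37271/0.0416667⌋ = 8 → i.
Extended square: lon ⌊0.05236/0.00833333⌋ = 6; lat ⌊0.03937/0.00416667⌋ = 9.

CG84ni69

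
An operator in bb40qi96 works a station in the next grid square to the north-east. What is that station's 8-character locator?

BB40ri07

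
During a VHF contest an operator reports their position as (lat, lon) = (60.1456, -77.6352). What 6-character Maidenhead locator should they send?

FP10ed

Add 180° to longitude and 90° to latitude: 102.3648, 150.1456.
Field (20°×10°, letters A–R): lon ⌊102.3648/20⌋ = 5 → F; lat ⌊150.1456/10⌋ = 15 → P.
Square (2°×1°, digits 0–9): lon ⌊2.3648/2⌋ = 1; lat ⌊0.1456/1⌋ = 0.
Subsquare (5′×2.5′, letters a–x): lon ⌊0.3648/0.0833333⌋ = 4 → e; lat ⌊0.1456/0.0416667⌋ = 3 → d.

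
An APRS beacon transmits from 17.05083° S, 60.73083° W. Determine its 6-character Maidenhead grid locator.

Add 180° to longitude and 90° to latitude: 119.2692, 72.9492.
Field (20°×10°, letters A–R): 119.2692/20 → 5 → F, 72.9492/10 → 7 → H; chars FH.
Square (2°×1°, digits 0–9): 19.2692/2 → 9, 2.9492/1 → 2; chars 92.
Subsquare (5′×2.5′, letters a–x): 1.2692/0.0833333 → 15 → p, 0.9492/0.0416667 → 22 → w; chars pw.

FH92pw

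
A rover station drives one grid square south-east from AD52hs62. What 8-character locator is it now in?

AD52hs71

Longitude extended square 6; +1 → 7.
Latitude extended square 2; −1 → 1.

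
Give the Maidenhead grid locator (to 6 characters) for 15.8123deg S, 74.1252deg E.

Offset from 180°W / 90°S: lon 254.1252°, lat 74.1877°.
Field (20°×10°, letters A–R): 254.1252/20 → 12 → M, 74.1877/10 → 7 → H; chars MH.
Square (2°×1°, digits 0–9): 14.1252/2 → 7, 4.1877/1 → 4; chars 74.
Subsquare (5′×2.5′, letters a–x): 0.1252/0.0833333 → 1 → b, 0.1877/0.0416667 → 4 → e; chars be.

MH74be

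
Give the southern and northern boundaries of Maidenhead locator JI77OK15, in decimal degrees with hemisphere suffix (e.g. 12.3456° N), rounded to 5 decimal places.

Field J=9, I=8: +9·20° lon, +8·10° lat → SW at lon 0°, lat -10°.
Square 7, 7: +7·2° lon, +7·1° lat → SW at lon 14°, lat -3°.
Subsquare o=14, k=10: +14·0.0833333° lon, +10·0.0416667° lat → SW at lon 15.1667°, lat -2.58333°.
Extended square 1, 5: +1·0.00833333° lon, +5·0.00416667° lat → SW at lon 15.175°, lat -2.5625°.
Cell spans 0.00833333° lon × 0.00416667° lat.
south 2.56250° S, north 2.55833° S.

2.56250° S, 2.55833° S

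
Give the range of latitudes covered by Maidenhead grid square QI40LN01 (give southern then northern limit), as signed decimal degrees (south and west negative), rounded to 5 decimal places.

-9.45417, -9.45000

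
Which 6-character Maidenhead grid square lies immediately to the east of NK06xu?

NK16au

Longitude subsquare x = 23; +1 → 24, wraps to 0 = a, carry into square.
Longitude square 0; +1 → 1.
The latitude characters are unchanged.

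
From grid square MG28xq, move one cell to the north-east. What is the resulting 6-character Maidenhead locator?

Longitude subsquare x = 23; +1 → 24, wraps to 0 = a, carry into square.
Longitude square 2; +1 → 3.
Latitude subsquare q = 16; +1 → 17 = r.

MG38ar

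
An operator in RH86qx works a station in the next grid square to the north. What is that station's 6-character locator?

RH87qa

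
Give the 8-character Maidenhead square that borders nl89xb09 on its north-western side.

NL89wc90

Longitude extended square 0; −1 → -1, wraps to 9, carry into subsquare.
Longitude subsquare x = 23; −1 → 22 = w.
Latitude extended square 9; +1 → 10, wraps to 0, carry into subsquare.
Latitude subsquare b = 1; +1 → 2 = c.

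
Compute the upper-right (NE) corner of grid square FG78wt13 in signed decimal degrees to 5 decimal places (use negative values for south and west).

Field F=5, G=6: +5·20° lon, +6·10° lat → SW at lon -80°, lat -30°.
Square 7, 8: +7·2° lon, +8·1° lat → SW at lon -66°, lat -22°.
Subsquare w=22, t=19: +22·0.0833333° lon, +19·0.0416667° lat → SW at lon -64.1667°, lat -21.2083°.
Extended square 1, 3: +1·0.00833333° lon, +3·0.00416667° lat → SW at lon -64.1583°, lat -21.1958°.
Cell spans 0.00833333° lon × 0.00416667° lat. NE corner is SW corner plus one full cell.
latitude -21.19167, longitude -64.15000.

-21.19167, -64.15000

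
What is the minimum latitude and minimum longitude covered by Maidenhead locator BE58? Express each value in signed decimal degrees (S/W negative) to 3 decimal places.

Field B=1, E=4: +1·20° lon, +4·10° lat → SW at lon -160°, lat -50°.
Square 5, 8: +5·2° lon, +8·1° lat → SW at lon -150°, lat -42°.
latitude -42.000, longitude -150.000.

-42.000, -150.000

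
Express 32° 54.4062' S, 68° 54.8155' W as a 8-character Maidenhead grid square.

FF57nc02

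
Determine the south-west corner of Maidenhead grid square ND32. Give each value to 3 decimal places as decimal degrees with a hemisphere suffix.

Field N=13, D=3: +13·20° lon, +3·10° lat → SW at lon 80°, lat -60°.
Square 3, 2: +3·2° lon, +2·1° lat → SW at lon 86°, lat -58°.
latitude 58.000° S, longitude 86.000° E.

58.000° S, 86.000° E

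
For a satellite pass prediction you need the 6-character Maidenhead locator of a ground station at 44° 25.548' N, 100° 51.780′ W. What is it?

Shift to the Maidenhead origin (180°W, 90°S): lon 79.1370, lat 134.4258.
Field: 79.1370/20 → 3 → D, 134.4258/10 → 13 → N; chars DN.
Square: 19.1370/2 → 9, 4.4258/1 → 4; chars 94.
Subsquare: 1.1370/0.0833333 → 13 → n, 0.4258/0.0416667 → 10 → k; chars nk.

DN94nk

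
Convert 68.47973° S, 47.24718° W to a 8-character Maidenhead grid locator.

GC61jm04

Offset from 180°W / 90°S: lon 132.75282°, lat 21.52027°.
Field (20°×10°, letters A–R): lon ⌊132.75282/20⌋ = 6 → G; lat ⌊21.52027/10⌋ = 2 → C.
Square (2°×1°, digits 0–9): lon ⌊12.75282/2⌋ = 6; lat ⌊1.52027/1⌋ = 1.
Subsquare (5′×2.5′, letters a–x): lon ⌊0.75282/0.0833333⌋ = 9 → j; lat ⌊0.52027/0.0416667⌋ = 12 → m.
Extended square (30″×15″, digits 0–9): lon ⌊0.00282/0.00833333⌋ = 0; lat ⌊0.02027/0.00416667⌋ = 4.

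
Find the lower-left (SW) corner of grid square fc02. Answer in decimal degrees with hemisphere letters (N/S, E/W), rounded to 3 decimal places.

Field F=5, C=2: +5·20° lon, +2·10° lat → SW at lon -80°, lat -70°.
Square 0, 2: +0·2° lon, +2·1° lat → SW at lon -80°, lat -68°.
latitude 68.000° S, longitude 80.000° W.

68.000° S, 80.000° W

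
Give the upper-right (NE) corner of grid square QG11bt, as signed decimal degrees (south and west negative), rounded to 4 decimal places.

-28.1667, 142.1667

Field Q=16, G=6: +16·20° lon, +6·10° lat → SW at lon 140°, lat -30°.
Square 1, 1: +1·2° lon, +1·1° lat → SW at lon 142°, lat -29°.
Subsquare b=1, t=19: +1·0.0833333° lon, +19·0.0416667° lat → SW at lon 142.083°, lat -28.2083°.
Cell spans 0.0833333° lon × 0.0416667° lat. NE corner is SW corner plus one full cell.
latitude -28.1667, longitude 142.1667.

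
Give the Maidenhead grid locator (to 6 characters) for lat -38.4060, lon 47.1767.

Shift to the Maidenhead origin (180°W, 90°S): lon 227.1767, lat 51.5940.
Field: 227.1767/20 → 11 → L, 51.5940/10 → 5 → F; chars LF.
Square: 7.1767/2 → 3, 1.5940/1 → 1; chars 31.
Subsquare: 1.1767/0.0833333 → 14 → o, 0.5940/0.0416667 → 14 → o; chars oo.

LF31oo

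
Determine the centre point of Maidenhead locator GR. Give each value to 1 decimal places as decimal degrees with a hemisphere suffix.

Field G=6, R=17: +6·20° lon, +17·10° lat → SW at lon -60°, lat 80°.
Cell spans 20° lon × 10° lat. Centre is SW corner plus half of each.
latitude 85.0° N, longitude 50.0° W.

85.0° N, 50.0° W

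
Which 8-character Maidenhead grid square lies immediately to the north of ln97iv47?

LN97iv48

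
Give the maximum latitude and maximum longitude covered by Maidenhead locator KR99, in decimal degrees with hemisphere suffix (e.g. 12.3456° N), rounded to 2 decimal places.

Field K=10, R=17: +10·20° lon, +17·10° lat → SW at lon 20°, lat 80°.
Square 9, 9: +9·2° lon, +9·1° lat → SW at lon 38°, lat 89°.
Cell spans 2° lon × 1° lat. NE corner is SW corner plus one full cell.
latitude 90.00° N, longitude 40.00° E.

90.00° N, 40.00° E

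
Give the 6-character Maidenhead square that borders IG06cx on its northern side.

IG07ca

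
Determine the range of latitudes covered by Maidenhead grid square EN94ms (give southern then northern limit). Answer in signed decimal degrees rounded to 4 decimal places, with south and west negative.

Field E=4, N=13: +4·20° lon, +13·10° lat → SW at lon -100°, lat 40°.
Square 9, 4: +9·2° lon, +4·1° lat → SW at lon -82°, lat 44°.
Subsquare m=12, s=18: +12·0.0833333° lon, +18·0.0416667° lat → SW at lon -81°, lat 44.75°.
Cell spans 0.0833333° lon × 0.0416667° lat.
south 44.7500, north 44.7917.

44.7500, 44.7917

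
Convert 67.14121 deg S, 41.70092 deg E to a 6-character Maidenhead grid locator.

LC02uu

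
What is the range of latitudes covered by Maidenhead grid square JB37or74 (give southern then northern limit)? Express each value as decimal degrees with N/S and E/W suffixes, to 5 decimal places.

Field J=9, B=1: +9·20° lon, +1·10° lat → SW at lon 0°, lat -80°.
Square 3, 7: +3·2° lon, +7·1° lat → SW at lon 6°, lat -73°.
Subsquare o=14, r=17: +14·0.0833333° lon, +17·0.0416667° lat → SW at lon 7.16667°, lat -72.2917°.
Extended square 7, 4: +7·0.00833333° lon, +4·0.00416667° lat → SW at lon 7.225°, lat -72.275°.
Cell spans 0.00833333° lon × 0.00416667° lat.
south 72.27500° S, north 72.27083° S.

72.27500° S, 72.27083° S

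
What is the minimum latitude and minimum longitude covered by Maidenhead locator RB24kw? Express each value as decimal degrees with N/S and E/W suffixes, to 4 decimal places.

75.0833° S, 164.8333° E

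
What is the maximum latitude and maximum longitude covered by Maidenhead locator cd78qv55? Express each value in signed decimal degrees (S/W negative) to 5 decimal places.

-51.10000, -124.61667

Field C=2, D=3: +2·20° lon, +3·10° lat → SW at lon -140°, lat -60°.
Square 7, 8: +7·2° lon, +8·1° lat → SW at lon -126°, lat -52°.
Subsquare q=16, v=21: +16·0.0833333° lon, +21·0.0416667° lat → SW at lon -124.667°, lat -51.125°.
Extended square 5, 5: +5·0.00833333° lon, +5·0.00416667° lat → SW at lon -124.625°, lat -51.1042°.
Cell spans 0.00833333° lon × 0.00416667° lat. NE corner is SW corner plus one full cell.
latitude -51.10000, longitude -124.61667.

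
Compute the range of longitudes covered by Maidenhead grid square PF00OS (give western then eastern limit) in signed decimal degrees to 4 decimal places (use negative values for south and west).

121.1667, 121.2500

Field P=15, F=5: +15·20° lon, +5·10° lat → SW at lon 120°, lat -40°.
Square 0, 0: +0·2° lon, +0·1° lat → SW at lon 120°, lat -40°.
Subsquare o=14, s=18: +14·0.0833333° lon, +18·0.0416667° lat → SW at lon 121.167°, lat -39.25°.
Cell spans 0.0833333° lon × 0.0416667° lat.
west 121.1667, east 121.2500.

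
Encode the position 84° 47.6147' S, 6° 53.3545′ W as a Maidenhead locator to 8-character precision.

IA65ne39

Shift to the Maidenhead origin (180°W, 90°S): lon 173.11076, lat 5.20642.
Field: 173.11076/20 → 8 → I, 5.20642/10 → 0 → A; chars IA.
Square: 13.11076/2 → 6, 5.20642/1 → 5; chars 65.
Subsquare: 1.11076/0.0833333 → 13 → n, 0.20642/0.0416667 → 4 → e; chars ne.
Extended square: 0.02743/0.00833333 → 3, 0.03976/0.00416667 → 9; chars 39.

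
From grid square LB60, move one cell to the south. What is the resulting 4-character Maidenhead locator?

LA69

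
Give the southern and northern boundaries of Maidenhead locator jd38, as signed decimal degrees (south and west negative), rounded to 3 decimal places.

-52.000, -51.000

Field J=9, D=3: +9·20° lon, +3·10° lat → SW at lon 0°, lat -60°.
Square 3, 8: +3·2° lon, +8·1° lat → SW at lon 6°, lat -52°.
Cell spans 2° lon × 1° lat.
south -52.000, north -51.000.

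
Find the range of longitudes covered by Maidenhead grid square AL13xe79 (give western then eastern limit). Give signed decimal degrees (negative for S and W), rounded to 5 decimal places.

-176.02500, -176.01667

Field A=0, L=11: +0·20° lon, +11·10° lat → SW at lon -180°, lat 20°.
Square 1, 3: +1·2° lon, +3·1° lat → SW at lon -178°, lat 23°.
Subsquare x=23, e=4: +23·0.0833333° lon, +4·0.0416667° lat → SW at lon -176.083°, lat 23.1667°.
Extended square 7, 9: +7·0.00833333° lon, +9·0.00416667° lat → SW at lon -176.025°, lat 23.2042°.
Cell spans 0.00833333° lon × 0.00416667° lat.
west -176.02500, east -176.01667.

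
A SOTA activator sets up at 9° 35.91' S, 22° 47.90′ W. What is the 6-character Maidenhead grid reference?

Offset from 180°W / 90°S: lon 157.2017°, lat 80.4015°.
Field (20°×10°, letters A–R): lon ⌊157.2017/20⌋ = 7 → H; lat ⌊80.4015/10⌋ = 8 → I.
Square (2°×1°, digits 0–9): lon ⌊17.2017/2⌋ = 8; lat ⌊0.4015/1⌋ = 0.
Subsquare (5′×2.5′, letters a–x): lon ⌊1.2017/0.0833333⌋ = 14 → o; lat ⌊0.4015/0.0416667⌋ = 9 → j.

HI80oj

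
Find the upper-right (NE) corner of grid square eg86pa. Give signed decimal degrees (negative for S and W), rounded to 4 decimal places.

-23.9583, -82.6667

Field E=4, G=6: +4·20° lon, +6·10° lat → SW at lon -100°, lat -30°.
Square 8, 6: +8·2° lon, +6·1° lat → SW at lon -84°, lat -24°.
Subsquare p=15, a=0: +15·0.0833333° lon, +0·0.0416667° lat → SW at lon -82.75°, lat -24°.
Cell spans 0.0833333° lon × 0.0416667° lat. NE corner is SW corner plus one full cell.
latitude -23.9583, longitude -82.6667.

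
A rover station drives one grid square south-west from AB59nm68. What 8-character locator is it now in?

AB59nm57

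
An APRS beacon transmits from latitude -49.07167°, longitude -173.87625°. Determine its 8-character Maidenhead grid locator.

AE30bw42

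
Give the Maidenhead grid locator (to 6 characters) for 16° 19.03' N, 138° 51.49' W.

CK06nh

Add 180° to longitude and 90° to latitude: 41.1418, 106.3172.
Field: lon ⌊41.1418/20⌋ = 2 → C; lat ⌊106.3172/10⌋ = 10 → K.
Square: lon ⌊1.1418/2⌋ = 0; lat ⌊6.3172/1⌋ = 6.
Subsquare: lon ⌊1.1418/0.0833333⌋ = 13 → n; lat ⌊0.3172/0.0416667⌋ = 7 → h.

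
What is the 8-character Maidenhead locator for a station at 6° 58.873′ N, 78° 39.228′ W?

FJ06qx15

Add 180° to longitude and 90° to latitude: 101.34620, 96.98122.
Field: 101.34620/20 → 5 → F, 96.98122/10 → 9 → J; chars FJ.
Square: 1.34620/2 → 0, 6.98122/1 → 6; chars 06.
Subsquare: 1.34620/0.0833333 → 16 → q, 0.98122/0.0416667 → 23 → x; chars qx.
Extended square: 0.01287/0.00833333 → 1, 0.02288/0.00416667 → 5; chars 15.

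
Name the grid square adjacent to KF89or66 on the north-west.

KF89or57

Longitude extended square 6; −1 → 5.
Latitude extended square 6; +1 → 7.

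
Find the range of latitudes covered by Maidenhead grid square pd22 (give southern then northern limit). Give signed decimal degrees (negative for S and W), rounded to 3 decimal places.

Field P=15, D=3: +15·20° lon, +3·10° lat → SW at lon 120°, lat -60°.
Square 2, 2: +2·2° lon, +2·1° lat → SW at lon 124°, lat -58°.
Cell spans 2° lon × 1° lat.
south -58.000, north -57.000.

-58.000, -57.000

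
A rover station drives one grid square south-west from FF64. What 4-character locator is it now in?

FF53

Longitude square 6; −1 → 5.
Latitude square 4; −1 → 3.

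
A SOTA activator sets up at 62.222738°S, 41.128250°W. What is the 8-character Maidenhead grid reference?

GC97ks46

Offset from 180°W / 90°S: lon 138.87175°, lat 27.77726°.
Field: 138.87175/20 → 6 → G, 27.77726/10 → 2 → C; chars GC.
Square: 18.87175/2 → 9, 7.77726/1 → 7; chars 97.
Subsquare: 0.87175/0.0833333 → 10 → k, 0.77726/0.0416667 → 18 → s; chars ks.
Extended square: 0.03842/0.00833333 → 4, 0.02726/0.00416667 → 6; chars 46.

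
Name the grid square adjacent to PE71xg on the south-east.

PE81af

Longitude subsquare x = 23; +1 → 24, wraps to 0 = a, carry into square.
Longitude square 7; +1 → 8.
Latitude subsquare g = 6; −1 → 5 = f.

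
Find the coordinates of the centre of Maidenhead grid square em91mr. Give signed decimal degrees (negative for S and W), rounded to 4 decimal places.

31.7292, -80.9583

Field E=4, M=12: +4·20° lon, +12·10° lat → SW at lon -100°, lat 30°.
Square 9, 1: +9·2° lon, +1·1° lat → SW at lon -82°, lat 31°.
Subsquare m=12, r=17: +12·0.0833333° lon, +17·0.0416667° lat → SW at lon -81°, lat 31.7083°.
Cell spans 0.0833333° lon × 0.0416667° lat. Centre is SW corner plus half of each.
latitude 31.7292, longitude -80.9583.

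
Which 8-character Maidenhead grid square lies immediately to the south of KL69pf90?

Latitude extended square 0; −1 → -1, wraps to 9, carry into subsquare.
Latitude subsquare f = 5; −1 → 4 = e.
The longitude characters are unchanged.

KL69pe99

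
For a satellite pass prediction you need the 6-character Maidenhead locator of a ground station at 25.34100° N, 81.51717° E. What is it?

NL05si

Shift to the Maidenhead origin (180°W, 90°S): lon 261.5172, lat 115.3410.
Field: lon ⌊261.5172/20⌋ = 13 → N; lat ⌊115.3410/10⌋ = 11 → L.
Square: lon ⌊1.5172/2⌋ = 0; lat ⌊5.3410/1⌋ = 5.
Subsquare: lon ⌊1.5172/0.0833333⌋ = 18 → s; lat ⌊0.3410/0.0416667⌋ = 8 → i.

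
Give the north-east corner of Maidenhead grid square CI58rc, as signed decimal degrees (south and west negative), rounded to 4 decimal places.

-1.8750, -128.5000

Field C=2, I=8: +2·20° lon, +8·10° lat → SW at lon -140°, lat -10°.
Square 5, 8: +5·2° lon, +8·1° lat → SW at lon -130°, lat -2°.
Subsquare r=17, c=2: +17·0.0833333° lon, +2·0.0416667° lat → SW at lon -128.583°, lat -1.91667°.
Cell spans 0.0833333° lon × 0.0416667° lat. NE corner is SW corner plus one full cell.
latitude -1.8750, longitude -128.5000.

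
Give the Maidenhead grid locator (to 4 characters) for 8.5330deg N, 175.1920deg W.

AJ28

Add 180° to longitude and 90° to latitude: 4.81, 98.53.
Field: lon ⌊4.81/20⌋ = 0 → A; lat ⌊98.53/10⌋ = 9 → J.
Square: lon ⌊4.81/2⌋ = 2; lat ⌊8.53/1⌋ = 8.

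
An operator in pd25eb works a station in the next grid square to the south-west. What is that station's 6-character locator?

PD25da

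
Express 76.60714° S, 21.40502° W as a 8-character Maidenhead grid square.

HB93hj14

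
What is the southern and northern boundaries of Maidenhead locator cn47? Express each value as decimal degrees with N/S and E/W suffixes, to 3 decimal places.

Field C=2, N=13: +2·20° lon, +13·10° lat → SW at lon -140°, lat 40°.
Square 4, 7: +4·2° lon, +7·1° lat → SW at lon -132°, lat 47°.
Cell spans 2° lon × 1° lat.
south 47.000° N, north 48.000° N.

47.000° N, 48.000° N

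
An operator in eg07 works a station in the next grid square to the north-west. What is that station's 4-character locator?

Longitude square 0; −1 → -1, wraps to 9, carry into field.
Longitude field E = 4; −1 → 3 = D.
Latitude square 7; +1 → 8.

DG98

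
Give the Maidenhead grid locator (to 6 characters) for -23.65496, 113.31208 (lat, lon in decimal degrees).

OG66pi

Add 180° to longitude and 90° to latitude: 293.3121, 66.3450.
Field: 293.3121/20 → 14 → O, 66.3450/10 → 6 → G; chars OG.
Square: 13.3121/2 → 6, 6.3450/1 → 6; chars 66.
Subsquare: 1.3121/0.0833333 → 15 → p, 0.3450/0.0416667 → 8 → i; chars pi.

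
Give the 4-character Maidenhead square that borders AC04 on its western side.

Longitude square 0; −1 → -1, wraps to 9, carry into field.
Longitude field A = 0; −1 → -1, wraps to 17 = R, wrapping around the antimeridian.
The latitude characters are unchanged.

RC94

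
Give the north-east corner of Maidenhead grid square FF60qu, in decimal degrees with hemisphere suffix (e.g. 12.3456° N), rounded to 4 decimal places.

39.1250° S, 66.5833° W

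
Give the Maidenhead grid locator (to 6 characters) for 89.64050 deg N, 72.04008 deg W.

Offset from 180°W / 90°S: lon 107.9599°, lat 179.6405°.
Field: 107.9599/20 → 5 → F, 179.6405/10 → 17 → R; chars FR.
Square: 7.9599/2 → 3, 9.6405/1 → 9; chars 39.
Subsquare: 1.9599/0.0833333 → 23 → x, 0.6405/0.0416667 → 15 → p; chars xp.

FR39xp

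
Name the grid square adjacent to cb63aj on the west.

CB53xj

Longitude subsquare a = 0; −1 → -1, wraps to 23 = x, carry into square.
Longitude square 6; −1 → 5.
The latitude characters are unchanged.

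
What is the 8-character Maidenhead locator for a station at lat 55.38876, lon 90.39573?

NO55ej73

Shift to the Maidenhead origin (180°W, 90°S): lon 270.39573, lat 145.38876.
Field: lon ⌊270.39573/20⌋ = 13 → N; lat ⌊145.38876/10⌋ = 14 → O.
Square: lon ⌊10.39573/2⌋ = 5; lat ⌊5.38876/1⌋ = 5.
Subsquare: lon ⌊0.39573/0.0833333⌋ = 4 → e; lat ⌊0.38876/0.0416667⌋ = 9 → j.
Extended square: lon ⌊0.06240/0.00833333⌋ = 7; lat ⌊0.01376/0.00416667⌋ = 3.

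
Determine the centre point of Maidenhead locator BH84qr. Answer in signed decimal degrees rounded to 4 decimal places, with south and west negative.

Field B=1, H=7: +1·20° lon, +7·10° lat → SW at lon -160°, lat -20°.
Square 8, 4: +8·2° lon, +4·1° lat → SW at lon -144°, lat -16°.
Subsquare q=16, r=17: +16·0.0833333° lon, +17·0.0416667° lat → SW at lon -142.667°, lat -15.2917°.
Cell spans 0.0833333° lon × 0.0416667° lat. Centre is SW corner plus half of each.
latitude -15.2708, longitude -142.6250.

-15.2708, -142.6250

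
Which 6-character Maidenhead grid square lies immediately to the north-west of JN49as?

JN39xt

Longitude subsquare a = 0; −1 → -1, wraps to 23 = x, carry into square.
Longitude square 4; −1 → 3.
Latitude subsquare s = 18; +1 → 19 = t.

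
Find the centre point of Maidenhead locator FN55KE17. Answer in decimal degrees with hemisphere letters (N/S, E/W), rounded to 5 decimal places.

45.19792° N, 69.15417° W

Field F=5, N=13: +5·20° lon, +13·10° lat → SW at lon -80°, lat 40°.
Square 5, 5: +5·2° lon, +5·1° lat → SW at lon -70°, lat 45°.
Subsquare k=10, e=4: +10·0.0833333° lon, +4·0.0416667° lat → SW at lon -69.1667°, lat 45.1667°.
Extended square 1, 7: +1·0.00833333° lon, +7·0.00416667° lat → SW at lon -69.1583°, lat 45.1958°.
Cell spans 0.00833333° lon × 0.00416667° lat. Centre is SW corner plus half of each.
latitude 45.19792° N, longitude 69.15417° W.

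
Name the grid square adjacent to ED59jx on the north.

EE50ja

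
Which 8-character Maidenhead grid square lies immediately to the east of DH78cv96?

DH78dv06

Longitude extended square 9; +1 → 10, wraps to 0, carry into subsquare.
Longitude subsquare c = 2; +1 → 3 = d.
The latitude characters are unchanged.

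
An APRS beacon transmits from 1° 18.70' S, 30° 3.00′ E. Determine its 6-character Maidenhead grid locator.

KI58aq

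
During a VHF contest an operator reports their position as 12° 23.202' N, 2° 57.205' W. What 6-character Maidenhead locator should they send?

Shift to the Maidenhead origin (180°W, 90°S): lon 177.0466, lat 102.3867.
Field: lon ⌊177.0466/20⌋ = 8 → I; lat ⌊102.3867/10⌋ = 10 → K.
Square: lon ⌊17.0466/2⌋ = 8; lat ⌊2.3867/1⌋ = 2.
Subsquare: lon ⌊1.0466/0.0833333⌋ = 12 → m; lat ⌊0.3867/0.0416667⌋ = 9 → j.

IK82mj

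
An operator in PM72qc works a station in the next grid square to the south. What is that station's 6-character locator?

Latitude subsquare c = 2; −1 → 1 = b.
The longitude characters are unchanged.

PM72qb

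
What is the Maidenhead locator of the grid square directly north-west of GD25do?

Longitude subsquare d = 3; −1 → 2 = c.
Latitude subsquare o = 14; +1 → 15 = p.

GD25cp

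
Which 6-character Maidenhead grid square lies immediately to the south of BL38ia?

BL37ix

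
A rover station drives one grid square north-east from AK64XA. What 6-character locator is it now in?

AK74ab

Longitude subsquare x = 23; +1 → 24, wraps to 0 = a, carry into square.
Longitude square 6; +1 → 7.
Latitude subsquare a = 0; +1 → 1 = b.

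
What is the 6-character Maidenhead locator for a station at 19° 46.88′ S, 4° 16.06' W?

Add 180° to longitude and 90° to latitude: 175.7323, 70.2187.
Field: lon ⌊175.7323/20⌋ = 8 → I; lat ⌊70.2187/10⌋ = 7 → H.
Square: lon ⌊15.7323/2⌋ = 7; lat ⌊0.2187/1⌋ = 0.
Subsquare: lon ⌊1.7323/0.0833333⌋ = 20 → u; lat ⌊0.2187/0.0416667⌋ = 5 → f.

IH70uf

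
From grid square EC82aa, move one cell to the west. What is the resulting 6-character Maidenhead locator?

EC72xa

Longitude subsquare a = 0; −1 → -1, wraps to 23 = x, carry into square.
Longitude square 8; −1 → 7.
The latitude characters are unchanged.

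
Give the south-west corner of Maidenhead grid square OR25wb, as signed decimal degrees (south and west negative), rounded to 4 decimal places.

85.0417, 105.8333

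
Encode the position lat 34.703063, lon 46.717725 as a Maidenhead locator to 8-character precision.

LM34iq68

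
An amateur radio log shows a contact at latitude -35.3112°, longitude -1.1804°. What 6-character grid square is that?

Shift to the Maidenhead origin (180°W, 90°S): lon 178.8196, lat 54.6888.
Field: 178.8196/20 → 8 → I, 54.6888/10 → 5 → F; chars IF.
Square: 18.8196/2 → 9, 4.6888/1 → 4; chars 94.
Subsquare: 0.8196/0.0833333 → 9 → j, 0.6888/0.0416667 → 16 → q; chars jq.

IF94jq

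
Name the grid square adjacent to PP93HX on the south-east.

Longitude subsquare h = 7; +1 → 8 = i.
Latitude subsquare x = 23; −1 → 22 = w.

PP93iw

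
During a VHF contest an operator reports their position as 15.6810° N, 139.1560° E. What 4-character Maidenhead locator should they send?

Offset from 180°W / 90°S: lon 319.16°, lat 105.68°.
Field: lon ⌊319.16/20⌋ = 15 → P; lat ⌊105.68/10⌋ = 10 → K.
Square: lon ⌊19.16/2⌋ = 9; lat ⌊5.68/1⌋ = 5.

PK95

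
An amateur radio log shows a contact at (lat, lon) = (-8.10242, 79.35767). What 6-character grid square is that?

Offset from 180°W / 90°S: lon 259.3577°, lat 81.8976°.
Field: lon ⌊259.3577/20⌋ = 12 → M; lat ⌊81.8976/10⌋ = 8 → I.
Square: lon ⌊19.3577/2⌋ = 9; lat ⌊1.8976/1⌋ = 1.
Subsquare: lon ⌊1.3577/0.0833333⌋ = 16 → q; lat ⌊0.8976/0.0416667⌋ = 21 → v.

MI91qv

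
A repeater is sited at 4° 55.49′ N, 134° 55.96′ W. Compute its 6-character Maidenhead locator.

CJ24mw

Add 180° to longitude and 90° to latitude: 45.0673, 94.9248.
Field: lon ⌊45.0673/20⌋ = 2 → C; lat ⌊94.9248/10⌋ = 9 → J.
Square: lon ⌊5.0673/2⌋ = 2; lat ⌊4.9248/1⌋ = 4.
Subsquare: lon ⌊1.0673/0.0833333⌋ = 12 → m; lat ⌊0.9248/0.0416667⌋ = 22 → w.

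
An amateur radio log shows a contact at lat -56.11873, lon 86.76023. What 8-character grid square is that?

ND33jv11

Shift to the Maidenhead origin (180°W, 90°S): lon 266.76023, lat 33.88127.
Field: lon ⌊266.76023/20⌋ = 13 → N; lat ⌊33.88127/10⌋ = 3 → D.
Square: lon ⌊6.76023/2⌋ = 3; lat ⌊3.88127/1⌋ = 3.
Subsquare: lon ⌊0.76023/0.0833333⌋ = 9 → j; lat ⌊0.88127/0.0416667⌋ = 21 → v.
Extended square: lon ⌊0.01023/0.00833333⌋ = 1; lat ⌊0.00627/0.00416667⌋ = 1.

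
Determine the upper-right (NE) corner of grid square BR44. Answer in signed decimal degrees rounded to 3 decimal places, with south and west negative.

85.000, -150.000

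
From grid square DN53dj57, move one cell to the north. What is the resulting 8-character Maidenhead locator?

DN53dj58

Latitude extended square 7; +1 → 8.
The longitude characters are unchanged.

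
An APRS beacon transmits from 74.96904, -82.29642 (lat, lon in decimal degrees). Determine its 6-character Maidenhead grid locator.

EQ84ux

Add 180° to longitude and 90° to latitude: 97.7036, 164.9690.
Field: lon ⌊97.7036/20⌋ = 4 → E; lat ⌊164.9690/10⌋ = 16 → Q.
Square: lon ⌊17.7036/2⌋ = 8; lat ⌊4.9690/1⌋ = 4.
Subsquare: lon ⌊1.7036/0.0833333⌋ = 20 → u; lat ⌊0.9690/0.0416667⌋ = 23 → x.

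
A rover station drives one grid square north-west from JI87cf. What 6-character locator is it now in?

JI87bg

Longitude subsquare c = 2; −1 → 1 = b.
Latitude subsquare f = 5; +1 → 6 = g.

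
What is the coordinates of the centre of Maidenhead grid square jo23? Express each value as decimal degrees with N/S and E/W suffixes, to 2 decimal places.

Field J=9, O=14: +9·20° lon, +14·10° lat → SW at lon 0°, lat 50°.
Square 2, 3: +2·2° lon, +3·1° lat → SW at lon 4°, lat 53°.
Cell spans 2° lon × 1° lat. Centre is SW corner plus half of each.
latitude 53.50° N, longitude 5.00° E.

53.50° N, 5.00° E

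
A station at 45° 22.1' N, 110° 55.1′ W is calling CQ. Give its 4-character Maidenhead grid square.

Offset from 180°W / 90°S: lon 69.08°, lat 135.37°.
Field: 69.08/20 → 3 → D, 135.37/10 → 13 → N; chars DN.
Square: 9.08/2 → 4, 5.37/1 → 5; chars 45.

DN45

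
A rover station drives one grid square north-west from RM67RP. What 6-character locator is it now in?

RM67qq

Longitude subsquare r = 17; −1 → 16 = q.
Latitude subsquare p = 15; +1 → 16 = q.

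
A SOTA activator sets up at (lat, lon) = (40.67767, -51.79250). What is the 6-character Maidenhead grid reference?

Add 180° to longitude and 90° to latitude: 128.2075, 130.6777.
Field: 128.2075/20 → 6 → G, 130.6777/10 → 13 → N; chars GN.
Square: 8.2075/2 → 4, 0.6777/1 → 0; chars 40.
Subsquare: 0.2075/0.0833333 → 2 → c, 0.6777/0.0416667 → 16 → q; chars cq.

GN40cq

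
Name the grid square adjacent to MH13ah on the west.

MH03xh

Longitude subsquare a = 0; −1 → -1, wraps to 23 = x, carry into square.
Longitude square 1; −1 → 0.
The latitude characters are unchanged.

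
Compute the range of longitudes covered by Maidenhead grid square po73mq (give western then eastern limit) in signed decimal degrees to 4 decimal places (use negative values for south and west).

Field P=15, O=14: +15·20° lon, +14·10° lat → SW at lon 120°, lat 50°.
Square 7, 3: +7·2° lon, +3·1° lat → SW at lon 134°, lat 53°.
Subsquare m=12, q=16: +12·0.0833333° lon, +16·0.0416667° lat → SW at lon 135°, lat 53.6667°.
Cell spans 0.0833333° lon × 0.0416667° lat.
west 135.0000, east 135.0833.

135.0000, 135.0833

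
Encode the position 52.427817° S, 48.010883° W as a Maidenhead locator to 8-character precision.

Offset from 180°W / 90°S: lon 131.98912°, lat 37.57218°.
Field: lon ⌊131.98912/20⌋ = 6 → G; lat ⌊37.57218/10⌋ = 3 → D.
Square: lon ⌊11.98912/2⌋ = 5; lat ⌊7.57218/1⌋ = 7.
Subsquare: lon ⌊1.98912/0.0833333⌋ = 23 → x; lat ⌊0.57218/0.0416667⌋ = 13 → n.
Extended square: lon ⌊0.07245/0.00833333⌋ = 8; lat ⌊0.03052/0.00416667⌋ = 7.

GD57xn87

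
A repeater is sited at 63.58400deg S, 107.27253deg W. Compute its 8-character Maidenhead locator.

DC66ij79

Add 180° to longitude and 90° to latitude: 72.72747, 26.41600.
Field (20°×10°, letters A–R): 72.72747/20 → 3 → D, 26.41600/10 → 2 → C; chars DC.
Square (2°×1°, digits 0–9): 12.72747/2 → 6, 6.41600/1 → 6; chars 66.
Subsquare (5′×2.5′, letters a–x): 0.72747/0.0833333 → 8 → i, 0.41600/0.0416667 → 9 → j; chars ij.
Extended square (30″×15″, digits 0–9): 0.06080/0.00833333 → 7, 0.04100/0.00416667 → 9; chars 79.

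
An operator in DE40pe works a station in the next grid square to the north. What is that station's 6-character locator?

Latitude subsquare e = 4; +1 → 5 = f.
The longitude characters are unchanged.

DE40pf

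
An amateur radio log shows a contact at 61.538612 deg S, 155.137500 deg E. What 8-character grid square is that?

QC78nl60

Add 180° to longitude and 90° to latitude: 335.13750, 28.46139.
Field: lon ⌊335.13750/20⌋ = 16 → Q; lat ⌊28.46139/10⌋ = 2 → C.
Square: lon ⌊15.13750/2⌋ = 7; lat ⌊8.46139/1⌋ = 8.
Subsquare: lon ⌊1.13750/0.0833333⌋ = 13 → n; lat ⌊0.46139/0.0416667⌋ = 11 → l.
Extended square: lon ⌊0.05417/0.00833333⌋ = 6; lat ⌊0.00305/0.00416667⌋ = 0.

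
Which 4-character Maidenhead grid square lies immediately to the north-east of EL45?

Longitude square 4; +1 → 5.
Latitude square 5; +1 → 6.

EL56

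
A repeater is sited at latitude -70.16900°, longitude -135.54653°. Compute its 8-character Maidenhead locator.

CB29ft49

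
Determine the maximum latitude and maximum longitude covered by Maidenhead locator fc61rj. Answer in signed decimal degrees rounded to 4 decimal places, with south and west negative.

-68.5833, -66.5000

Field F=5, C=2: +5·20° lon, +2·10° lat → SW at lon -80°, lat -70°.
Square 6, 1: +6·2° lon, +1·1° lat → SW at lon -68°, lat -69°.
Subsquare r=17, j=9: +17·0.0833333° lon, +9·0.0416667° lat → SW at lon -66.5833°, lat -68.625°.
Cell spans 0.0833333° lon × 0.0416667° lat. NE corner is SW corner plus one full cell.
latitude -68.5833, longitude -66.5000.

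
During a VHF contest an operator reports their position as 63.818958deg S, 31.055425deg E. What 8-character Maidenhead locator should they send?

KC56me63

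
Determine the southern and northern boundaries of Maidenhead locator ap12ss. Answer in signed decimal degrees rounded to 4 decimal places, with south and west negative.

Field A=0, P=15: +0·20° lon, +15·10° lat → SW at lon -180°, lat 60°.
Square 1, 2: +1·2° lon, +2·1° lat → SW at lon -178°, lat 62°.
Subsquare s=18, s=18: +18·0.0833333° lon, +18·0.0416667° lat → SW at lon -176.5°, lat 62.75°.
Cell spans 0.0833333° lon × 0.0416667° lat.
south 62.7500, north 62.7917.

62.7500, 62.7917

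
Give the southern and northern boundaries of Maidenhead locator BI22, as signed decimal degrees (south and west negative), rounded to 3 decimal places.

-8.000, -7.000

Field B=1, I=8: +1·20° lon, +8·10° lat → SW at lon -160°, lat -10°.
Square 2, 2: +2·2° lon, +2·1° lat → SW at lon -156°, lat -8°.
Cell spans 2° lon × 1° lat.
south -8.000, north -7.000.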